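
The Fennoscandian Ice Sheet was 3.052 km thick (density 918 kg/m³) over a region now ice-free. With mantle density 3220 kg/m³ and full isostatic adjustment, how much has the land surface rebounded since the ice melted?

Removing the load lets mantle flow back in; uplift u satisfies ρ_ice t = ρ_m u.
u = t ρ_ice/ρ_m = 3.052 km × 918/3220 = 0.87 km.

0.87 km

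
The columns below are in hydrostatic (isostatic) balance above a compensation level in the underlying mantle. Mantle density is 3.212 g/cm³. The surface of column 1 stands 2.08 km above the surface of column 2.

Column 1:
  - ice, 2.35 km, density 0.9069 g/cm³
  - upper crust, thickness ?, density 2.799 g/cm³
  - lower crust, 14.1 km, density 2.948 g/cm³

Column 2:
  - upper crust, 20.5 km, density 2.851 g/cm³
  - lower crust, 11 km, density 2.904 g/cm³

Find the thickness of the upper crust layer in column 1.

Take the compensation level at the base of the deeper column (depth z_c below the surface of column 1) and equate Σ ρ_i t_i down to z_c; mantle fills any gap and the z_c terms cancel.
Column 1: 2.35×0.9069 + x×2.799 + 14.1×2.948 + (z_c − 16.45 − x)×3.212
Column 2: 2.08×0 + 20.5×2.851 + 11×2.904 + (z_c − 2.08 − 31.5)×3.212
The z_c×3.212 term appears on both sides and cancels. Collect the known terms of each column as K = Σ(ρt)_known − 3.212 × (depth of known layers): K_1 = 43.698015 − 3.212×16.45 = −9.139385; K_2 = 90.3895 − 3.212×(2.08 + 31.5) = −17.46946.
Balance: K_1 − x×(3.212 − 2.799) = K_2, so x = (K_1 − K_2)/(3.212 − 2.799) = 8.33007/0.413 = 20.2 km.

20.2 km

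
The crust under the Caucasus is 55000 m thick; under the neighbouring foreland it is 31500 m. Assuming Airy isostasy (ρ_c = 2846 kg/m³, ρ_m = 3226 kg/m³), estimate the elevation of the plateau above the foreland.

2770 m

Excess crust Δ = 55000 m − 31500 m = 23500 m, split between elevation h and root r with h + r = Δ.
Airy balance ρ_c h = (ρ_m − ρ_c) r gives r = h ρ_c/(ρ_m − ρ_c), so h (1 + ρ_c/(ρ_m − ρ_c)) = Δ, i.e. h = Δ (ρ_m − ρ_c)/ρ_m.
h = 23500 m × 380/3226 = 2770 m.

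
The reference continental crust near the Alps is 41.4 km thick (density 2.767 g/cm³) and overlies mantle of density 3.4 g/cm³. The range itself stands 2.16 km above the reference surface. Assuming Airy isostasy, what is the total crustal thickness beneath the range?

53 km

Root depth r = h ρ_c / (ρ_m − ρ_c) = 2.16 km × 2.767 / 0.633 = 9.442 km.
Total thickness = T + h + r = 41.4 km + 2.16 km + 9.442 km = 53 km.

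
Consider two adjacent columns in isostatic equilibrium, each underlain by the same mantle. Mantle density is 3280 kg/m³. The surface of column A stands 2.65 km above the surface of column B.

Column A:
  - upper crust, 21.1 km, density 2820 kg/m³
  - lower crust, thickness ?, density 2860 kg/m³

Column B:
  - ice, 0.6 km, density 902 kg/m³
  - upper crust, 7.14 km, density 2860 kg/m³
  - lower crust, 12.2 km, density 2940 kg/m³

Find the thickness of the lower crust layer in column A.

Take the compensation level at the base of the deeper column (depth z_c below the surface of column A) and equate Σ ρ_i t_i down to z_c; mantle fills any gap and the z_c terms cancel.
Column A: 21.1×2820 + x×2860 + (z_c − 21.1 − x)×3280
Column B: 2.65×0 + 0.6×902 + 7.14×2860 + 12.2×2940 + (z_c − 2.65 − 19.94)×3280
The z_c×3280 term appears on both sides and cancels. Collect the known terms of each column as K = Σ(ρt)_known − 3280 × (depth of known layers): K_A = 59502 − 3280×21.1 = −9706; K_B = 56829.6 − 3280×(2.65 + 19.94) = −17265.6.
Balance: K_A − x×(3280 − 2860) = K_B, so x = (K_A − K_B)/(3280 − 2860) = 7559.6/420 = 18 km.

18 km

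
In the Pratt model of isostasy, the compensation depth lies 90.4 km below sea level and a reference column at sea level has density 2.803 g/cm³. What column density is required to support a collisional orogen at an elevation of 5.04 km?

Pratt balance: ρ_ref D = ρ (D + h).
ρ = ρ_ref D/(D + h) = 2.803 × 90.4 km/(90.4 km + 5.04 km) = 2.65 g/cm³.

2.65 g/cm³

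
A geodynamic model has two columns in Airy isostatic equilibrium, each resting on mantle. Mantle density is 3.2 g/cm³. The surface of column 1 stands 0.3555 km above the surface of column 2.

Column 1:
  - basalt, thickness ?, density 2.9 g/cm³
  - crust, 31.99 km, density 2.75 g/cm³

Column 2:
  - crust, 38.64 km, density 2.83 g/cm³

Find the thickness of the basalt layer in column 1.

3.46 km

Take the compensation level at the base of the deeper column (depth z_c below the surface of column 1) and equate Σ ρ_i t_i down to z_c; mantle fills any gap and the z_c terms cancel.
Column 1: x×2.9 + 31.99×2.75 + (z_c − 31.99 − x)×3.2
Column 2: 0.3555×0 + 38.64×2.83 + (z_c − 0.3555 − 38.64)×3.2
The z_c×3.2 term appears on both sides and cancels. Collect the known terms of each column as K = Σ(ρt)_known − 3.2 × (depth of known layers): K_1 = 87.9725 − 3.2×31.99 = −14.3955; K_2 = 109.3512 − 3.2×(0.3555 + 38.64) = −15.4344.
Balance: K_1 − x×(3.2 − 2.9) = K_2, so x = (K_1 − K_2)/(3.2 − 2.9) = 1.0389/0.3 = 3.46 km.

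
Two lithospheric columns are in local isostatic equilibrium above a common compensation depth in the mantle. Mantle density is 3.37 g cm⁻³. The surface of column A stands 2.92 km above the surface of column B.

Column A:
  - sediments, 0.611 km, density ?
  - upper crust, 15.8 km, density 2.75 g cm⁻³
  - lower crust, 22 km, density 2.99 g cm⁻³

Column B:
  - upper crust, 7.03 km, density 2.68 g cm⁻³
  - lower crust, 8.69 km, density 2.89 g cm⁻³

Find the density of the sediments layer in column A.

Take the compensation level at the base of the deeper column (depth z_c below the surface of column A) and equate Σ ρ_i t_i down to z_c; mantle fills any gap and the z_c terms cancel.
Column A: 0.611×ρ + 15.8×2.75 + 22×2.99 + (z_c − 38.411)×3.37
Column B: 2.92×0 + 7.03×2.68 + 8.69×2.89 + (z_c − 2.92 − 15.72)×3.37
The z_c×3.37 term appears on both sides and cancels. Collect the known terms of each column as K = Σ(ρt)_known − 3.37 × (depth of known layers): K_A = 109.23 − 3.37×38.411 = −20.21507; K_B = 43.9545 − 3.37×(2.92 + 15.72) = −18.8623.
Balance: K_A + 0.611×ρ = K_B, so ρ = (K_B − K_A)/0.611 = 1.35277/0.611 = 2.21 g cm⁻³.

2.21 g cm⁻³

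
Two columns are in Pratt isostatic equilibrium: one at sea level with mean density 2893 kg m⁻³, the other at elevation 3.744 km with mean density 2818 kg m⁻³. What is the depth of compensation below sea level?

141 km

ρ_ref D = ρ (D + h) → D (ρ_ref − ρ) = ρ h.
D = ρ h/(ρ_ref − ρ) = 2818 × 3.744 km/(2893 − 2818) = 141 km.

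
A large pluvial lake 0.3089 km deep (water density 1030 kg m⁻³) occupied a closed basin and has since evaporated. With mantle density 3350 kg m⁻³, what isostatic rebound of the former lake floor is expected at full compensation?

u = d ρ_w/ρ_m = 0.3089 km × 1030/3350 = 0.095 km.

0.095 km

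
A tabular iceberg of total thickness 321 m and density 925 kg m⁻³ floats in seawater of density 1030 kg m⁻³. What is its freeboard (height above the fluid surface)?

Floating equilibrium: submerged depth d = t ρ_obj/ρ_fluid = 321 m × 925/1030 = 288.3 m.
Freeboard = t − d = 321 m − 288.3 m = 32.7 m.

32.7 m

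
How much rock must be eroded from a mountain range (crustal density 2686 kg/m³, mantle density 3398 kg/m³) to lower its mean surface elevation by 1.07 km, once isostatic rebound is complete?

5.11 km

Net drop Δ = e − u = e − e ρ_c/ρ_m = e (ρ_m − ρ_c)/ρ_m.
e = Δ ρ_m/(ρ_m − ρ_c) = 1.07 km × 3398/712 = 5.11 km.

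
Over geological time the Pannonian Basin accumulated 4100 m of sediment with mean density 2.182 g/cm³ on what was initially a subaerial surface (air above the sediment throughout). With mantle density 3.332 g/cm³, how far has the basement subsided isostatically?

Subaerial load: s = t ρ_sed / ρ_m = 4100 m × 2.182/3.332 = 2680 m.

2680 m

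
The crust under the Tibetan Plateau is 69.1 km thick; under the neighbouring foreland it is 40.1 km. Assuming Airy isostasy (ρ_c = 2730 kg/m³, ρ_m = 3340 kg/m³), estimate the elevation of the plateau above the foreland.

Excess crust Δ = 69.1 km − 40.1 km = 29 km, split between elevation h and root r with h + r = Δ.
Airy balance ρ_c h = (ρ_m − ρ_c) r gives r = h ρ_c/(ρ_m − ρ_c), so h (1 + ρ_c/(ρ_m − ρ_c)) = Δ, i.e. h = Δ (ρ_m − ρ_c)/ρ_m.
h = 29 km × 610/3340 = 5.3 km.

5.3 km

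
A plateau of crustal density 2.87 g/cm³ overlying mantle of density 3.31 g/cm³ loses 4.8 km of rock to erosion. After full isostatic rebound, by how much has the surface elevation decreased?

0.638 km

Rebound u = e ρ_c/ρ_m = 4.8 km × 2.87/3.31 = 4.162 km.
Net surface drop = e − u = 4.8 km − 4.162 km = e (ρ_m − ρ_c)/ρ_m = 0.638 km.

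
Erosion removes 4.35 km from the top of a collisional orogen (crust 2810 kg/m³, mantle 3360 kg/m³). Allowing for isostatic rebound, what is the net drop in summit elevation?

0.712 km

Rebound u = e ρ_c/ρ_m = 4.35 km × 2810/3360 = 3.638 km.
Net surface drop = e − u = 4.35 km − 3.638 km = e (ρ_m − ρ_c)/ρ_m = 0.712 km.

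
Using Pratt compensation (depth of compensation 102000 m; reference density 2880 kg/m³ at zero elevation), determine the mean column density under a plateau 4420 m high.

Pratt balance: ρ_ref D = ρ (D + h).
ρ = ρ_ref D/(D + h) = 2880 × 102000 m/(102000 m + 4420 m) = 2760 kg/m³.

2760 kg/m³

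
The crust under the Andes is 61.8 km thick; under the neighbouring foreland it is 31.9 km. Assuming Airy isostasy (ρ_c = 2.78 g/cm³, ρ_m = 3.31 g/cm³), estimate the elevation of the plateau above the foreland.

Excess crust Δ = 61.8 km − 31.9 km = 29.9 km, split between elevation h and root r with h + r = Δ.
Airy balance ρ_c h = (ρ_m − ρ_c) r gives r = h ρ_c/(ρ_m − ρ_c), so h (1 + ρ_c/(ρ_m − ρ_c)) = Δ, i.e. h = Δ (ρ_m − ρ_c)/ρ_m.
h = 29.9 km × 0.53/3.31 = 4.79 km.

4.79 km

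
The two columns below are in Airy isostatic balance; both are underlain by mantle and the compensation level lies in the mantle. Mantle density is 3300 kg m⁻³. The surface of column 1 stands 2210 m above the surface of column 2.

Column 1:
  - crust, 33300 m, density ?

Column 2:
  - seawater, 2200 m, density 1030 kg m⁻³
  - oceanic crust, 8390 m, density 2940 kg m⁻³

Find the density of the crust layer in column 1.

2840 kg m⁻³

Take the compensation level at the base of the deeper column (depth z_c below the surface of column 1) and equate Σ ρ_i t_i down to z_c; mantle fills any gap and the z_c terms cancel.
Column 1: 33300×ρ + (z_c − 33300)×3300
Column 2: 2210×0 + 2200×1030 + 8390×2940 + (z_c − 2210 − 10590)×3300
The z_c×3300 term appears on both sides and cancels. Collect the known terms of each column as K = Σ(ρt)_known − 3300 × (depth of known layers): K_1 = 0 − 3300×33300 = −109890000; K_2 = 26932600 − 3300×(2210 + 10590) = −15307400.
Balance: K_1 + 33300×ρ = K_2, so ρ = (K_2 − K_1)/33300 = 94582600/33300 = 2840 kg m⁻³.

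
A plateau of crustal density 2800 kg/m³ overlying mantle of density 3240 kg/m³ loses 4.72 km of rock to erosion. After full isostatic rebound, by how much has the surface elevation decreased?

Rebound u = e ρ_c/ρ_m = 4.72 km × 2800/3240 = 4.079 km.
Net surface drop = e − u = 4.72 km − 4.079 km = e (ρ_m − ρ_c)/ρ_m = 0.641 km.

0.641 km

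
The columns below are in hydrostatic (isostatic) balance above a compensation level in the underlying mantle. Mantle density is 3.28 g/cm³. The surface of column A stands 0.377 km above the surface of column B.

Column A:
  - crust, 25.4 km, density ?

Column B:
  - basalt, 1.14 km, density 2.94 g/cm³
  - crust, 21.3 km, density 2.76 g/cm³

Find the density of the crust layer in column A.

2.78 g/cm³

Take the compensation level at the base of the deeper column (depth z_c below the surface of column A) and equate Σ ρ_i t_i down to z_c; mantle fills any gap and the z_c terms cancel.
Column A: 25.4×ρ + (z_c − 25.4)×3.28
Column B: 0.377×0 + 1.14×2.94 + 21.3×2.76 + (z_c − 0.377 − 22.44)×3.28
The z_c×3.28 term appears on both sides and cancels. Collect the known terms of each column as K = Σ(ρt)_known − 3.28 × (depth of known layers): K_A = 0 − 3.28×25.4 = −83.312; K_B = 62.1396 − 3.28×(0.377 + 22.44) = −12.70016.
Balance: K_A + 25.4×ρ = K_B, so ρ = (K_B − K_A)/25.4 = 70.6118/25.4 = 2.78 g/cm³.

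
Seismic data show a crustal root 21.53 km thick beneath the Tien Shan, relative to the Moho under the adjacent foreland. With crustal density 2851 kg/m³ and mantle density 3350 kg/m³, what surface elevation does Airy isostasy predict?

3.77 km

Isostatic balance requires: ρ_c h = (ρ_m − ρ_c) r.
h = r (ρ_m − ρ_c) / ρ_c = 21.53 km × (3350 − 2851) / 2851 = 3.77 km.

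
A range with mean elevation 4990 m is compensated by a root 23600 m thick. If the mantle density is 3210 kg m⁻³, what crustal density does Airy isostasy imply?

2650 kg m⁻³

ρ_c h = (ρ_m − ρ_c) r → ρ_c (h + r) = ρ_m r → ρ_c = ρ_m r / (h + r).
ρ_c = 3210 × 23600 m / (4990 m + 23600 m) = 2650 kg m⁻³.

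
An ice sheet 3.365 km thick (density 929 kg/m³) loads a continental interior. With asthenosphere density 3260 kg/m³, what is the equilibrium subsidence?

In Airy isostatic equilibrium: the ice load ρ_ice t is balanced by mantle displaced below, ρ_m s.
s = t ρ_ice / ρ_m = 3.365 km × 929/3260 = 0.959 km.

0.959 km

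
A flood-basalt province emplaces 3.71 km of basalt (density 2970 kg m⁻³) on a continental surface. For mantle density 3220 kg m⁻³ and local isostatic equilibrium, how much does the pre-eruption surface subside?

Subaerial loading: s = t ρ_load / ρ_m.
s = 3.71 km × 2970/3220 = 3.42 km.

3.42 km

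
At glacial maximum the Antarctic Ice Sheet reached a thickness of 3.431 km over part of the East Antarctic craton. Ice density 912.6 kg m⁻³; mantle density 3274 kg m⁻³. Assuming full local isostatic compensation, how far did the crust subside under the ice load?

0.956 km

Isostatic balance requires: the ice load ρ_ice t is balanced by mantle displaced below, ρ_m s.
s = t ρ_ice / ρ_m = 3.431 km × 912.6/3274 = 0.956 km.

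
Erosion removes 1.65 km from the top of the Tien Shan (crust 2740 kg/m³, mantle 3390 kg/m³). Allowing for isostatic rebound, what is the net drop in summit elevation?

0.316 km

Rebound u = e ρ_c/ρ_m = 1.65 km × 2740/3390 = 1.334 km.
Net surface drop = e − u = 1.65 km − 1.334 km = e (ρ_m − ρ_c)/ρ_m = 0.316 km.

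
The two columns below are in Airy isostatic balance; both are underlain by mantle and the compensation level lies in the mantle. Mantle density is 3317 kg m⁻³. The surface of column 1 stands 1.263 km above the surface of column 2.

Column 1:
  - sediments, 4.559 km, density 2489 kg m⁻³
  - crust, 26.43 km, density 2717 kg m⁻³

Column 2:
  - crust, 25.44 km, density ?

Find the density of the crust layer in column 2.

Take the compensation level at the base of the deeper column (depth z_c below the surface of column 1) and equate Σ ρ_i t_i down to z_c; mantle fills any gap and the z_c terms cancel.
Column 1: 4.559×2489 + 26.43×2717 + (z_c − 30.989)×3317
Column 2: 1.263×0 + 25.44×ρ + (z_c − 1.263 − 25.44)×3317
The z_c×3317 term appears on both sides and cancels. Collect the known terms of each column as K = Σ(ρt)_known − 3317 × (depth of known layers): K_1 = 83157.661 − 3317×30.989 = −19632.852; K_2 = 0 − 3317×(1.263 + 25.44) = −88573.851.
Balance: K_1 = K_2 + 25.44×ρ, so ρ = (K_1 − K_2)/25.44 = 68941/25.44 = 2710 kg m⁻³.

2710 kg m⁻³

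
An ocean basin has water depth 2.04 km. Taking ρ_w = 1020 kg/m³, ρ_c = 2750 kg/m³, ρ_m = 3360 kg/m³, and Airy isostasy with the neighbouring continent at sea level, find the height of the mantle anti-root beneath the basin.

By Archimedes' principle applied to the lithosphere: replacing crust with seawater at the top is compensated by replacing crust with mantle at the base: d (ρ_c − ρ_w) = a (ρ_m − ρ_c).
a = d (ρ_c − ρ_w)/(ρ_m − ρ_c) = 2.04 km × 1730/610 = 5.79 km.

5.79 km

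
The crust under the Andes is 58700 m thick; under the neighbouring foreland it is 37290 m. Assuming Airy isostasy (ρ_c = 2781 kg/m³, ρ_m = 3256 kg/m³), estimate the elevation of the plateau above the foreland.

Excess crust Δ = 58700 m − 37290 m = 21410 m, split between elevation h and root r with h + r = Δ.
Airy balance ρ_c h = (ρ_m − ρ_c) r gives r = h ρ_c/(ρ_m − ρ_c), so h (1 + ρ_c/(ρ_m − ρ_c)) = Δ, i.e. h = Δ (ρ_m − ρ_c)/ρ_m.
h = 21410 m × 475/3256 = 3120 m.

3120 m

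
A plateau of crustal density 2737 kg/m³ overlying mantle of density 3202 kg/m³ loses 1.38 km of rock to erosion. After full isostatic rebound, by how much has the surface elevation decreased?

Rebound u = e ρ_c/ρ_m = 1.38 km × 2737/3202 = 1.18 km.
Net surface drop = e − u = 1.38 km − 1.18 km = e (ρ_m − ρ_c)/ρ_m = 0.2 km.

0.2 km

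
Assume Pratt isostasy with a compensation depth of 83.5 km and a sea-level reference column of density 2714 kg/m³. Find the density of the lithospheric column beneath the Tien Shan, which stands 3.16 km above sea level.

2620 kg/m³

Pratt balance: ρ_ref D = ρ (D + h).
ρ = ρ_ref D/(D + h) = 2714 × 83.5 km/(83.5 km + 3.16 km) = 2620 kg/m³.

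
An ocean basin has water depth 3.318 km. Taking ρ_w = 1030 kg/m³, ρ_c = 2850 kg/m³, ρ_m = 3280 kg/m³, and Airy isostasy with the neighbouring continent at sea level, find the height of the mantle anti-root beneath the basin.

Isostatic balance requires: replacing crust with seawater at the top is compensated by replacing crust with mantle at the base: d (ρ_c − ρ_w) = a (ρ_m − ρ_c).
a = d (ρ_c − ρ_w)/(ρ_m − ρ_c) = 3.318 km × 1820/430 = 14 km.

14 km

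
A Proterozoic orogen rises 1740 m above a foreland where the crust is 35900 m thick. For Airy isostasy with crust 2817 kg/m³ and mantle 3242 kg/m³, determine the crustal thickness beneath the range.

Root depth r = h ρ_c / (ρ_m − ρ_c) = 1740 m × 2817 / 425 = 11530 m.
Total thickness = T + h + r = 35900 m + 1740 m + 11530 m = 49200 m.

49200 m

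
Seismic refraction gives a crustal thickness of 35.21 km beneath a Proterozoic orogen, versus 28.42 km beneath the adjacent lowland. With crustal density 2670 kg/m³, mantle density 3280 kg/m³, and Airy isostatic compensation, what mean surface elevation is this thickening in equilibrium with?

Excess crust Δ = 35.21 km − 28.42 km = 6.79 km, split between elevation h and root r with h + r = Δ.
Airy balance ρ_c h = (ρ_m − ρ_c) r gives r = h ρ_c/(ρ_m − ρ_c), so h (1 + ρ_c/(ρ_m − ρ_c)) = Δ, i.e. h = Δ (ρ_m − ρ_c)/ρ_m.
h = 6.79 km × 610/3280 = 1.26 km.

1.26 km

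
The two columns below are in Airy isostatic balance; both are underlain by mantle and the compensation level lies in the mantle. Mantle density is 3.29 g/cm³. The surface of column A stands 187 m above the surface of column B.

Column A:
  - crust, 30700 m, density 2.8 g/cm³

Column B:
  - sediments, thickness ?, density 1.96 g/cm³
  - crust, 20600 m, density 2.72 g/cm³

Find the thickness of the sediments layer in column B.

Take the compensation level at the base of the deeper column (depth z_c below the surface of column A) and equate Σ ρ_i t_i down to z_c; mantle fills any gap and the z_c terms cancel.
Column A: 30700×2.8 + (z_c − 30700)×3.29
Column B: 187×0 + x×1.96 + 20600×2.72 + (z_c − 187 − 20600 − x)×3.29
The z_c×3.29 term appears on both sides and cancels. Collect the known terms of each column as K = Σ(ρt)_known − 3.29 × (depth of known layers): K_A = 85960 − 3.29×30700 = −15043; K_B = 56032 − 3.29×(187 + 20600) = −12357.23.
Balance: K_A = K_B − x×(3.29 − 1.96), so x = (K_B − K_A)/(3.29 − 1.96) = 2685.77/1.33 = 2020 m.

2020 m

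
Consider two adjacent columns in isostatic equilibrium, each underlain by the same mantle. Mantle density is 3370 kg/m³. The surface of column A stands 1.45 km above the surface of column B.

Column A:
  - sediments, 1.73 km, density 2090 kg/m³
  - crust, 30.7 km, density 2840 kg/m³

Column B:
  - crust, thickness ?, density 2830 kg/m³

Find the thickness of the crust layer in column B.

Take the compensation level at the base of the deeper column (depth z_c below the surface of column A) and equate Σ ρ_i t_i down to z_c; mantle fills any gap and the z_c terms cancel.
Column A: 1.73×2090 + 30.7×2840 + (z_c − 32.43)×3370
Column B: 1.45×0 + x×2830 + (z_c − 1.45 − 0 − x)×3370
The z_c×3370 term appears on both sides and cancels. Collect the known terms of each column as K = Σ(ρt)_known − 3370 × (depth of known layers): K_A = 90803.7 − 3370×32.43 = −18485.4; K_B = 0 − 3370×(1.45 + 0) = −4886.5.
Balance: K_A = K_B − x×(3370 − 2830), so x = (K_B − K_A)/(3370 − 2830) = 13598.9/540 = 25.2 km.

25.2 km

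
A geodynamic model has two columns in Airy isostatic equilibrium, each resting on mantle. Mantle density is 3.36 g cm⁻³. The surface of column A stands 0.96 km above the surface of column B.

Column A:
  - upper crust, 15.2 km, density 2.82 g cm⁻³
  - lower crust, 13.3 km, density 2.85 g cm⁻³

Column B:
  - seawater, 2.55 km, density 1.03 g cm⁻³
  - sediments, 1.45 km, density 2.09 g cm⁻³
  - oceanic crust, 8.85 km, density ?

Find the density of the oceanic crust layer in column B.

Take the compensation level at the base of the deeper column (depth z_c below the surface of column A) and equate Σ ρ_i t_i down to z_c; mantle fills any gap and the z_c terms cancel.
Column A: 15.2×2.82 + 13.3×2.85 + (z_c − 28.5)×3.36
Column B: 0.96×0 + 2.55×1.03 + 1.45×2.09 + 8.85×ρ + (z_c − 0.96 − 12.85)×3.36
The z_c×3.36 term appears on both sides and cancels. Collect the known terms of each column as K = Σ(ρt)_known − 3.36 × (depth of known layers): K_A = 80.769 − 3.36×28.5 = −14.991; K_B = 5.657 − 3.36×(0.96 + 12.85) = −40.7446.
Balance: K_A = K_B + 8.85×ρ, so ρ = (K_A − K_B)/8.85 = 25.7536/8.85 = 2.91 g cm⁻³.

2.91 g cm⁻³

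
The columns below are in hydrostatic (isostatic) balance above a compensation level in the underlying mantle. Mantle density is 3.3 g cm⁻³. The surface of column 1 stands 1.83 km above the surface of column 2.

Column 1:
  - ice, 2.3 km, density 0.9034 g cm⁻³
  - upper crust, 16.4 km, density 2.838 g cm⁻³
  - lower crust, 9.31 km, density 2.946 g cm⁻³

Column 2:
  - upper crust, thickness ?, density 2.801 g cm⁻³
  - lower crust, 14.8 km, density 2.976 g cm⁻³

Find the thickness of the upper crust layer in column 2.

Take the compensation level at the base of the deeper column (depth z_c below the surface of column 1) and equate Σ ρ_i t_i down to z_c; mantle fills any gap and the z_c terms cancel.
Column 1: 2.3×0.9034 + 16.4×2.838 + 9.31×2.946 + (z_c − 28.01)×3.3
Column 2: 1.83×0 + x×2.801 + 14.8×2.976 + (z_c − 1.83 − 14.8 − x)×3.3
The z_c×3.3 term appears on both sides and cancels. Collect the known terms of each column as K = Σ(ρt)_known − 3.3 × (depth of known layers): K_1 = 76.04828 − 3.3×28.01 = −16.38472; K_2 = 44.0448 − 3.3×(1.83 + 14.8) = −10.8342.
Balance: K_1 = K_2 − x×(3.3 − 2.801), so x = (K_2 − K_1)/(3.3 − 2.801) = 5.55052/0.499 = 11.1 km.

11.1 km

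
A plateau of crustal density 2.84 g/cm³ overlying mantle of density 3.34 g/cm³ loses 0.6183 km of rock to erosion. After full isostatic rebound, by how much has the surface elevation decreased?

Rebound u = e ρ_c/ρ_m = 0.6183 km × 2.84/3.34 = 0.5257 km.
Net surface drop = e − u = 0.6183 km − 0.5257 km = e (ρ_m − ρ_c)/ρ_m = 0.0926 km.

0.0926 km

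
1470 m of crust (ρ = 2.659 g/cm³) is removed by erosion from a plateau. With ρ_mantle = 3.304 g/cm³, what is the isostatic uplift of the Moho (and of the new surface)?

Unloading: uplift u = e ρ_c/ρ_m = 1470 m × 2.659/3.304 = 1180 m.

1180 m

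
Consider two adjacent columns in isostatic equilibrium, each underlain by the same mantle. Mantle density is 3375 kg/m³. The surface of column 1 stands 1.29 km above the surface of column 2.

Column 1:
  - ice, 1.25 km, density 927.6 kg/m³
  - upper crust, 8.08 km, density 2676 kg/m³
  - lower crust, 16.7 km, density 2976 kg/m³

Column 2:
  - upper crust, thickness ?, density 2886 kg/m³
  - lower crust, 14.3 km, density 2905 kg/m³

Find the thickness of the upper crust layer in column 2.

8.78 km

Take the compensation level at the base of the deeper column (depth z_c below the surface of column 1) and equate Σ ρ_i t_i down to z_c; mantle fills any gap and the z_c terms cancel.
Column 1: 1.25×927.6 + 8.08×2676 + 16.7×2976 + (z_c − 26.03)×3375
Column 2: 1.29×0 + x×2886 + 14.3×2905 + (z_c − 1.29 − 14.3 − x)×3375
The z_c×3375 term appears on both sides and cancels. Collect the known terms of each column as K = Σ(ρt)_known − 3375 × (depth of known layers): K_1 = 72480.78 − 3375×26.03 = −15370.47; K_2 = 41541.5 − 3375×(1.29 + 14.3) = −11074.75.
Balance: K_1 = K_2 − x×(3375 − 2886), so x = (K_2 − K_1)/(3375 − 2886) = 4295.72/489 = 8.78 km.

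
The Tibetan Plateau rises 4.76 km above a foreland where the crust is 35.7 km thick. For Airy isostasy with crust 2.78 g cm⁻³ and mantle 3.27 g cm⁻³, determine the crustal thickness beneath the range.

Root depth r = h ρ_c / (ρ_m − ρ_c) = 4.76 km × 2.78 / 0.49 = 27.01 km.
Total thickness = T + h + r = 35.7 km + 4.76 km + 27.01 km = 67.5 km.

67.5 km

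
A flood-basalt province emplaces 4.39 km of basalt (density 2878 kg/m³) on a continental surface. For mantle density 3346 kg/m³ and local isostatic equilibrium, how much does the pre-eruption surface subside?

Subaerial loading: s = t ρ_load / ρ_m.
s = 4.39 km × 2878/3346 = 3.78 km.

3.78 km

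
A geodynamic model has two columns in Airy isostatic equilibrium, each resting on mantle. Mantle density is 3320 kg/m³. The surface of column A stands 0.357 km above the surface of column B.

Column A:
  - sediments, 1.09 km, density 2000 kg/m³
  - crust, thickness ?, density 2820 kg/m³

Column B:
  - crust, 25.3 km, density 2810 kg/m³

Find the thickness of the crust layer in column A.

Take the compensation level at the base of the deeper column (depth z_c below the surface of column A) and equate Σ ρ_i t_i down to z_c; mantle fills any gap and the z_c terms cancel.
Column A: 1.09×2000 + x×2820 + (z_c − 1.09 − x)×3320
Column B: 0.357×0 + 25.3×2810 + (z_c − 0.357 − 25.3)×3320
The z_c×3320 term appears on both sides and cancels. Collect the known terms of each column as K = Σ(ρt)_known − 3320 × (depth of known layers): K_A = 2180 − 3320×1.09 = −1438.8; K_B = 71093 − 3320×(0.357 + 25.3) = −14088.24.
Balance: K_A − x×(3320 − 2820) = K_B, so x = (K_A − K_B)/(3320 − 2820) = 12649.4/500 = 25.3 km.

25.3 km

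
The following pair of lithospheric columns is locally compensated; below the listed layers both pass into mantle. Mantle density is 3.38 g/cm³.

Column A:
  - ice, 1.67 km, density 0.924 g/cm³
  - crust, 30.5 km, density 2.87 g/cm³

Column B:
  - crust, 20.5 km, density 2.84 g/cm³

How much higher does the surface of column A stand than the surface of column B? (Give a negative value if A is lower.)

2.54 km

For any compensation level in the mantle, the mantle terms cancel and isostasy reduces to e = (Σt_A − Σt_B) − (Σ(ρt)_A − Σ(ρt)_B) / ρ_m.
Σt_A = 32.17 km; Σt_B = 20.5 km; Σ(ρt)_A = 89.07808; Σ(ρt)_B = 58.22 (in km·g/cm³).
e = (32.17 − 20.5) − (89.07808 − 58.22) / 3.38 = 2.54 km.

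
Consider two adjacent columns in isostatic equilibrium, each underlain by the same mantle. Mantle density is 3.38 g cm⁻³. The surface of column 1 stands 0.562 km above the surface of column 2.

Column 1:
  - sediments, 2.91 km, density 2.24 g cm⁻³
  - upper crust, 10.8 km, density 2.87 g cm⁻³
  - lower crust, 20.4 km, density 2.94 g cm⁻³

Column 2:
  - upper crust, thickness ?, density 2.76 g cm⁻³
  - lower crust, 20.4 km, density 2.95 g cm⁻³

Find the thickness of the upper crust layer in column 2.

Take the compensation level at the base of the deeper column (depth z_c below the surface of column 1) and equate Σ ρ_i t_i down to z_c; mantle fills any gap and the z_c terms cancel.
Column 1: 2.91×2.24 + 10.8×2.87 + 20.4×2.94 + (z_c − 34.11)×3.38
Column 2: 0.562×0 + x×2.76 + 20.4×2.95 + (z_c − 0.562 − 20.4 − x)×3.38
The z_c×3.38 term appears on both sides and cancels. Collect the known terms of each column as K = Σ(ρt)_known − 3.38 × (depth of known layers): K_1 = 97.4904 − 3.38×34.11 = −17.8014; K_2 = 60.18 − 3.38×(0.562 + 20.4) = −10.67156.
Balance: K_1 = K_2 − x×(3.38 − 2.76), so x = (K_2 − K_1)/(3.38 − 2.76) = 7.12984/0.62 = 11.5 km.

11.5 km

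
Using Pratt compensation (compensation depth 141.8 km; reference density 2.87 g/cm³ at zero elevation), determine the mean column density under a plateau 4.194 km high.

2.79 g/cm³

Pratt balance: ρ_ref D = ρ (D + h).
ρ = ρ_ref D/(D + h) = 2.87 × 141.8 km/(141.8 km + 4.194 km) = 2.79 g/cm³.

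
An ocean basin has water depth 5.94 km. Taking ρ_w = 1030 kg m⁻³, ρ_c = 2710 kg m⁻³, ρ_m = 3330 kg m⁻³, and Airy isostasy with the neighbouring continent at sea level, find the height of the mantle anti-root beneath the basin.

By Archimedes' principle applied to the lithosphere: replacing crust with seawater at the top is compensated by replacing crust with mantle at the base: d (ρ_c − ρ_w) = a (ρ_m − ρ_c).
a = d (ρ_c − ρ_w)/(ρ_m − ρ_c) = 5.94 km × 1680/620 = 16.1 km.

16.1 km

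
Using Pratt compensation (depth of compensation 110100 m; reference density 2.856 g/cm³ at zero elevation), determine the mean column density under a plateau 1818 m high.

Pratt balance: ρ_ref D = ρ (D + h).
ρ = ρ_ref D/(D + h) = 2.856 × 110100 m/(110100 m + 1818 m) = 2.81 g/cm³.

2.81 g/cm³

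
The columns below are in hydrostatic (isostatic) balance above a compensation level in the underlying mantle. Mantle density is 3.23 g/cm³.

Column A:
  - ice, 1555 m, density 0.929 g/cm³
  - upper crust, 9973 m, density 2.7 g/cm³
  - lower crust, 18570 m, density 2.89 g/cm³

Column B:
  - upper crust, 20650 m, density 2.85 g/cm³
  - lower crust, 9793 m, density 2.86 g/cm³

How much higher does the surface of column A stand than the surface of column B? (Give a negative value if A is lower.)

1150 m

For any compensation level in the mantle, the mantle terms cancel and isostasy reduces to e = (Σt_A − Σt_B) − (Σ(ρt)_A − Σ(ρt)_B) / ρ_m.
Σt_A = 30098 m; Σt_B = 30443 m; Σ(ρt)_A = 82038.995; Σ(ρt)_B = 86860.48 (in m·g/cm³).
e = (30098 − 30443) − (82038.995 − 86860.48) / 3.23 = 1150 m.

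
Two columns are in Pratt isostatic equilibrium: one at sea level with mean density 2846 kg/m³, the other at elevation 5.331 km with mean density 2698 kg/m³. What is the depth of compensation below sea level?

ρ_ref D = ρ (D + h) → D (ρ_ref − ρ) = ρ h.
D = ρ h/(ρ_ref − ρ) = 2698 × 5.331 km/(2846 − 2698) = 97.2 km.

97.2 km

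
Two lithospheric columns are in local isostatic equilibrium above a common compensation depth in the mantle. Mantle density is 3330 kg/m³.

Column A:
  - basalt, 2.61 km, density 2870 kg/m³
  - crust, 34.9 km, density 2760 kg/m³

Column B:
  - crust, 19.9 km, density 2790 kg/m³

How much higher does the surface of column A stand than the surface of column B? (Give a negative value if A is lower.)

For any compensation level in the mantle, the mantle terms cancel and isostasy reduces to e = (Σt_A − Σt_B) − (Σ(ρt)_A − Σ(ρt)_B) / ρ_m.
Σt_A = 37.51 km; Σt_B = 19.9 km; Σ(ρt)_A = 103814.7; Σ(ρt)_B = 55521 (in km·kg/m³).
e = (37.51 − 19.9) − (103814.7 − 55521) / 3330 = 3.11 km.

3.11 km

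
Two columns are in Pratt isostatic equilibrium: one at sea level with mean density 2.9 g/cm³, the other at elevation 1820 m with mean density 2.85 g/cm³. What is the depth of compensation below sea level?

ρ_ref D = ρ (D + h) → D (ρ_ref − ρ) = ρ h.
D = ρ h/(ρ_ref − ρ) = 2.85 × 1820 m/(2.9 − 2.85) = 104000 m.

104000 m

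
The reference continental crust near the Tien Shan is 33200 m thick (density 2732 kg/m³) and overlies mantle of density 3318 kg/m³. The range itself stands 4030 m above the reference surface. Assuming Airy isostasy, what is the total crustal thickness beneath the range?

56000 m

Root depth r = h ρ_c / (ρ_m − ρ_c) = 4030 m × 2732 / 586 = 18790 m.
Total thickness = T + h + r = 33200 m + 4030 m + 18790 m = 56000 m.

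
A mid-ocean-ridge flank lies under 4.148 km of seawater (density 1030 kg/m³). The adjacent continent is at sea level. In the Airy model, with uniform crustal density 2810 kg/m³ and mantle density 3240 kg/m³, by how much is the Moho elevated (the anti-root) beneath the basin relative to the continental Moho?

17.2 km

In Airy isostatic equilibrium: replacing crust with seawater at the top is compensated by replacing crust with mantle at the base: d (ρ_c − ρ_w) = a (ρ_m − ρ_c).
a = d (ρ_c − ρ_w)/(ρ_m − ρ_c) = 4.148 km × 1780/430 = 17.2 km.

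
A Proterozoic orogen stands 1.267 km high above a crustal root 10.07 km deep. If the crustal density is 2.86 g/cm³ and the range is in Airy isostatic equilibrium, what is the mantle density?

3.22 g/cm³

Airy balance: ρ_c h = (ρ_m − ρ_c) r → ρ_m = ρ_c (1 + h/r).
ρ_m = 2.86 × (1 + 1.267 km/10.07 km) = 3.22 g/cm³.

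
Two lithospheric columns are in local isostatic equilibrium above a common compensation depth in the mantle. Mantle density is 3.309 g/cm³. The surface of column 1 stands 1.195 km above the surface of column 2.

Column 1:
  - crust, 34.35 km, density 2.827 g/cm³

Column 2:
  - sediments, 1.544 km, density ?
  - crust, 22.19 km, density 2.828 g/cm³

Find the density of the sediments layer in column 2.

Take the compensation level at the base of the deeper column (depth z_c below the surface of column 1) and equate Σ ρ_i t_i down to z_c; mantle fills any gap and the z_c terms cancel.
Column 1: 34.35×2.827 + (z_c − 34.35)×3.309
Column 2: 1.195×0 + 1.544×ρ + 22.19×2.828 + (z_c − 1.195 − 23.734)×3.309
The z_c×3.309 term appears on both sides and cancels. Collect the known terms of each column as K = Σ(ρt)_known − 3.309 × (depth of known layers): K_1 = 97.10745 − 3.309×34.35 = −16.5567; K_2 = 62.75332 − 3.309×(1.195 + 23.734) = −19.736741.
Balance: K_1 = K_2 + 1.544×ρ, so ρ = (K_1 − K_2)/1.544 = 3.18004/1.544 = 2.06 g/cm³.

2.06 g/cm³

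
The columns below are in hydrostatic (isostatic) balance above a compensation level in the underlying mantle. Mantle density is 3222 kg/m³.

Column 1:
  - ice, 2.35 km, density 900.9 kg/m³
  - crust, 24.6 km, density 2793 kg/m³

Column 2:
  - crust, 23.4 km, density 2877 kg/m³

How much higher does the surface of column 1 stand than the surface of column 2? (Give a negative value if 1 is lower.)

2.46 km

For any compensation level in the mantle, the mantle terms cancel and isostasy reduces to e = (Σt_1 − Σt_2) − (Σ(ρt)_1 − Σ(ρt)_2) / ρ_m.
Σt_1 = 26.95 km; Σt_2 = 23.4 km; Σ(ρt)_1 = 70824.915; Σ(ρt)_2 = 67321.8 (in km·kg/m³).
e = (26.95 − 23.4) − (70824.915 − 67321.8) / 3222 = 2.46 km.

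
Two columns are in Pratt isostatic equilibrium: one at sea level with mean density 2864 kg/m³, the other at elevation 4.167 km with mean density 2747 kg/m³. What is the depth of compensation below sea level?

ρ_ref D = ρ (D + h) → D (ρ_ref − ρ) = ρ h.
D = ρ h/(ρ_ref − ρ) = 2747 × 4.167 km/(2864 − 2747) = 97.8 km.

97.8 km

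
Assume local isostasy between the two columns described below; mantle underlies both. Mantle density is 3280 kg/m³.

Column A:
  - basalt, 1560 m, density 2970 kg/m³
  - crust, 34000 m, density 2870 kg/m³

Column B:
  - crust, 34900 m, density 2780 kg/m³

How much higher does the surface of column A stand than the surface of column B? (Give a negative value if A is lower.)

−923 m

For any compensation level in the mantle, the mantle terms cancel and isostasy reduces to e = (Σt_A − Σt_B) − (Σ(ρt)_A − Σ(ρt)_B) / ρ_m.
Σt_A = 35560 m; Σt_B = 34900 m; Σ(ρt)_A = 102213200; Σ(ρt)_B = 97022000 (in m·kg/m³).
e = (35560 − 34900) − (102213200 − 97022000) / 3280 = −923 m.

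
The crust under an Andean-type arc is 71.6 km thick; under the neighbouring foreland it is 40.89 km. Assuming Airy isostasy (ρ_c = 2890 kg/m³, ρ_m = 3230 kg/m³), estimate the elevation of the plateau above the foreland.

Excess crust Δ = 71.6 km − 40.89 km = 30.71 km, split between elevation h and root r with h + r = Δ.
Airy balance ρ_c h = (ρ_m − ρ_c) r gives r = h ρ_c/(ρ_m − ρ_c), so h (1 + ρ_c/(ρ_m − ρ_c)) = Δ, i.e. h = Δ (ρ_m − ρ_c)/ρ_m.
h = 30.71 km × 340/3230 = 3.23 km.

3.23 km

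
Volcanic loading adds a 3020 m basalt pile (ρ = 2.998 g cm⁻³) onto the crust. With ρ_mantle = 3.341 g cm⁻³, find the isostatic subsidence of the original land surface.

Subaerial loading: s = t ρ_load / ρ_m.
s = 3020 m × 2.998/3.341 = 2710 m.

2710 m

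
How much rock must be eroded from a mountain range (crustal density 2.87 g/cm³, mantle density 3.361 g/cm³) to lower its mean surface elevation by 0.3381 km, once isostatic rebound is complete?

2.31 km

Net drop Δ = e − u = e − e ρ_c/ρ_m = e (ρ_m − ρ_c)/ρ_m.
e = Δ ρ_m/(ρ_m − ρ_c) = 0.3381 km × 3.361/0.491 = 2.31 km.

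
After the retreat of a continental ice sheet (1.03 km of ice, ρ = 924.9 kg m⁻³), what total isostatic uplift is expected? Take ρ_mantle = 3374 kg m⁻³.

Removing the load lets mantle flow back in; uplift u satisfies ρ_ice t = ρ_m u.
u = t ρ_ice/ρ_m = 1.03 km × 924.9/3374 = 0.282 km.

0.282 km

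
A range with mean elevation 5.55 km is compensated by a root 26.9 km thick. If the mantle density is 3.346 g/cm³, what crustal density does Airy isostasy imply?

2.77 g/cm³

ρ_c h = (ρ_m − ρ_c) r → ρ_c (h + r) = ρ_m r → ρ_c = ρ_m r / (h + r).
ρ_c = 3.346 × 26.9 km / (5.55 km + 26.9 km) = 2.77 g/cm³.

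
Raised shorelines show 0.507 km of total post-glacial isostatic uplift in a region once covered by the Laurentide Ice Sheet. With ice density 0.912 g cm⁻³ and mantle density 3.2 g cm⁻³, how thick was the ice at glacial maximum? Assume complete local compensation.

u = t ρ_ice/ρ_m → t = u ρ_m/ρ_ice = 0.507 km × 3.2/0.912 = 1.78 km.

1.78 km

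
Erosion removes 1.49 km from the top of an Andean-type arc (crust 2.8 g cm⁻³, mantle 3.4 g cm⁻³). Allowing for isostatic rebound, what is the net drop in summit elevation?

Rebound u = e ρ_c/ρ_m = 1.49 km × 2.8/3.4 = 1.227 km.
Net surface drop = e − u = 1.49 km − 1.227 km = e (ρ_m − ρ_c)/ρ_m = 0.263 km.

0.263 km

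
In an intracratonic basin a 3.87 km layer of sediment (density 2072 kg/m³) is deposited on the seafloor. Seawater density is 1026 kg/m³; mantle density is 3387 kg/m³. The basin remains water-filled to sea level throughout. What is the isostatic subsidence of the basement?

1.71 km

Submarine loading: the sediment displaces seawater, and the subsidence is in turn flooded, so s (ρ_m − ρ_w) = t (ρ_sed − ρ_w).
s = 3.87 km × (2072 − 1026) / (3387 − 1026) = 1.71 km.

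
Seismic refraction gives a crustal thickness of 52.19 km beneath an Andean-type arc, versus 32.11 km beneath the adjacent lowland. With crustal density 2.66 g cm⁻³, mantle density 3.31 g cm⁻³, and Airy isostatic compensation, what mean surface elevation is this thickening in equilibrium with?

Excess crust Δ = 52.19 km − 32.11 km = 20.08 km, split between elevation h and root r with h + r = Δ.
Airy balance ρ_c h = (ρ_m − ρ_c) r gives r = h ρ_c/(ρ_m − ρ_c), so h (1 + ρ_c/(ρ_m − ρ_c)) = Δ, i.e. h = Δ (ρ_m − ρ_c)/ρ_m.
h = 20.08 km × 0.65/3.31 = 3.94 km.

3.94 km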